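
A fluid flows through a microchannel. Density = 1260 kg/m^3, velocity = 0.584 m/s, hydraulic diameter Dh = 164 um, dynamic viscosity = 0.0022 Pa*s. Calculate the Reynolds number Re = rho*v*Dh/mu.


Step 1: Convert Dh to meters: Dh = 164e-6 m
Step 2: Re = rho * v * Dh / mu
Re = 1260 * 0.584 * 164e-6 / 0.0022
Re = 54.854


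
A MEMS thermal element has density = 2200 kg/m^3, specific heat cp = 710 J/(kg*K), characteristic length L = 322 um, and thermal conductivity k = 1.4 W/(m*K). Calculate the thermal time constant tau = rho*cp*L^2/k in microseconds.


Step 1: Convert L to m: L = 322e-6 m
Step 2: L^2 = (322e-6)^2 = 1.03684e-07 m^2
Step 3: tau = 2200 * 710 * 1.03684e-07 / 1.4 = 1.1568172e-01 s
Step 4: Convert to microseconds (multiply by 1e6).
tau = 115681.72 us


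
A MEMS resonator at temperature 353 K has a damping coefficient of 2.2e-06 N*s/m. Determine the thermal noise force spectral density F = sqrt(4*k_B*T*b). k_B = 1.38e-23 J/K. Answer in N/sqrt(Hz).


Step 1: Compute 4 * k_B * T * b
= 4 * 1.38e-23 * 353 * 2.2e-06
= 4.2868e-26 N^2/Hz
Step 2: F_noise = sqrt(4.2868e-26)
F_noise = 2.07e-13 N/sqrt(Hz)


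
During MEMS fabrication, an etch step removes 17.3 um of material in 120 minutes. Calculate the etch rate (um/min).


Step 1: Etch rate = depth / time
Step 2: rate = 17.3 / 120
rate = 0.144 um/min


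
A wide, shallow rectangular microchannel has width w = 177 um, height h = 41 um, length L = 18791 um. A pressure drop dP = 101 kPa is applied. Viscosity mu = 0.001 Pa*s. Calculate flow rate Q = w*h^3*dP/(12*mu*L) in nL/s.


Step 1: Convert all dimensions to SI (meters).
w = 177e-6 m, h = 41e-6 m, L = 18791e-6 m, dP = 101e3 Pa
Step 2: Q = w * h^3 * dP / (12 * mu * L)
Q = 177e-6 * (41e-6)^3 * 101e3 / (12 * 0.001 * 18791e-6) = 5.46405512e-09 m^3/s
Step 3: Convert Q from m^3/s to nL/s (1 m^3 = 1e12 nL, so multiply by 1e12).
Q = 5464.055 nL/s


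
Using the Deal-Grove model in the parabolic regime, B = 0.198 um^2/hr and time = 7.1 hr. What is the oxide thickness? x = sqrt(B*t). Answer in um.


Step 1: Compute B*t = 0.198 * 7.1 = 1.4058
Step 2: x = sqrt(1.4058)
x = 1.186 um


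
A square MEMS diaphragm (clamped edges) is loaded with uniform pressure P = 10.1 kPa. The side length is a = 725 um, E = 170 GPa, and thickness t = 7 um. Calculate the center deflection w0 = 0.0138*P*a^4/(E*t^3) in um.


Step 1: Convert pressure to compatible units (E is in GPa, so P in GPa).
P = 10.1 kPa = 10.1e-6 GPa
Step 2: Compute numerator: 0.0138 * P * a^4.
a^4 = 725^4 = 276281640625
numerator = 0.0138 * 10.1e-6 * 276281640625 = 3.85081e+04
Step 3: Compute denominator: E * t^3 = 170 * 7^3 = 58310
Step 4: w0 = numerator / denominator = 3.85081e+04 / 58310 = 0.6604 um


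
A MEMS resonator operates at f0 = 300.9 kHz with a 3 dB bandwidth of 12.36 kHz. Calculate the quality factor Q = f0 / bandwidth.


Step 1: Q = f0 / bandwidth
Step 2: Q = 300.9 / 12.36
Q = 24.3


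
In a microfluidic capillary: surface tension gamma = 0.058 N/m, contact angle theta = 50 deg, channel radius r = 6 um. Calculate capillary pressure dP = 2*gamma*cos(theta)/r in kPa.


Step 1: cos(50 deg) = 0.6428
Step 2: Convert r to m: r = 6e-6 m
Step 3: dP = 2 * 0.058 * 0.6428 / 6e-6 = 12427.5 Pa
Step 4: Convert Pa to kPa (divide by 1000).
dP = 12.43 kPa


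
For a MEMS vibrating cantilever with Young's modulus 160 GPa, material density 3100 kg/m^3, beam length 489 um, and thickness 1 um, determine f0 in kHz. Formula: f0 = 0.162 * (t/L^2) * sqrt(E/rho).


Step 1: Convert units to SI.
t_SI = 1e-6 m, L_SI = 489e-6 m
Step 2: Calculate sqrt(E/rho).
sqrt(160e9 / 3100) = 7184.21 m/s
Step 3: Compute f0.
f0 = 0.162 * 1e-6 / (489e-6)^2 * 7184.21 = 4867.2 Hz = 4.87 kHz


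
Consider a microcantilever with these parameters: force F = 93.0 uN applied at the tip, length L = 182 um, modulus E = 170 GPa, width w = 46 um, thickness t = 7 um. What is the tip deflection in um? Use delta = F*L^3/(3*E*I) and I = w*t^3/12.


Step 1: Calculate the second moment of area.
I = w * t^3 / 12 = 46 * 7^3 / 12 = 1314.8333 um^4
Step 2: Convert E to consistent units (1 GPa = 1000 uN/um^2).
E = 170 GPa = 170000 uN/um^2
Step 3: Calculate tip deflection.
delta = F * L^3 / (3 * E * I)
delta = 93.0 * 182^3 / (3 * 170000 * 1314.8333)
delta = 0.8361 um


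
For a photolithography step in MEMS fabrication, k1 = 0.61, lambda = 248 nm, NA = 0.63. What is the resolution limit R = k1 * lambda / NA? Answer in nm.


Step 1: Identify values: k1 = 0.61, lambda = 248 nm, NA = 0.63
Step 2: R = k1 * lambda / NA
R = 0.61 * 248 / 0.63
R = 240.1 nm


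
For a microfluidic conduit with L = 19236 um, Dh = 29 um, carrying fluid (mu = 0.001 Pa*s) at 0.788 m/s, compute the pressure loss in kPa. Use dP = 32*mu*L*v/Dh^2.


Step 1: Convert to SI: L = 19236e-6 m, Dh = 29e-6 m
Step 2: dP = 32 * 0.001 * 19236e-6 * 0.788 / (29e-6)^2
Step 3: dP = 576759.78 Pa
Step 4: Convert to kPa: dP = 576.76 kPa


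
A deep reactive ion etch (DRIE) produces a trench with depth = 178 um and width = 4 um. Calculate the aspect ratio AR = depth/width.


Step 1: AR = depth / width
Step 2: AR = 178 / 4
AR = 44.5


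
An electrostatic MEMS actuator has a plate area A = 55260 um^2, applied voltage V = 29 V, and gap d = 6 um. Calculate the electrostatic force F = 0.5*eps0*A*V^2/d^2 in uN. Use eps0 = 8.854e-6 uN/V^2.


Step 1: Identify parameters.
eps0 = 8.854e-6 uN/V^2, A = 55260 um^2, V = 29 V, d = 6 um
Step 2: Compute V^2 = 29^2 = 841
Step 3: Compute d^2 = 6^2 = 36
Step 4: F = 0.5 * 8.854e-6 * 55260 * 841 / 36
F = 5.715 uN


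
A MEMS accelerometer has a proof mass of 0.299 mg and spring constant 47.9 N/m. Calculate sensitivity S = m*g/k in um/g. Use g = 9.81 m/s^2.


Step 1: Convert mass: m = 0.299 mg = 2.99e-07 kg
Step 2: S = m * g / k = 2.99e-07 * 9.81 / 47.9
Step 3: S = 6.12e-08 m/g
Step 4: Convert to um/g: S = 0.061 um/g


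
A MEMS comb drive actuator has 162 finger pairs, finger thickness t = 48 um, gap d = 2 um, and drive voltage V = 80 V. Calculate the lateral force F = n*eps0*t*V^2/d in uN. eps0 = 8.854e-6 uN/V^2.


Step 1: Parameters: n=162, eps0=8.854e-6 uN/V^2, t=48 um, V=80 V, d=2 um
Step 2: V^2 = 6400
Step 3: F = 162 * 8.854e-6 * 48 * 6400 / 2
F = 220.316 uN


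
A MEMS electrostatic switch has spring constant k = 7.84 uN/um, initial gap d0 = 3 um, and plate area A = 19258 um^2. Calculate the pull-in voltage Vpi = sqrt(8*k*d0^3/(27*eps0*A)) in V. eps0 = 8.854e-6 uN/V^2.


Step 1: Compute numerator: 8 * k * d0^3 = 8 * 7.84 * 3^3 = 1693.44
Step 2: Compute denominator: 27 * eps0 * A = 27 * 8.854e-6 * 19258 = 4.603779
Step 3: Vpi = sqrt(1693.44 / 4.603779)
Vpi = 19.18 V


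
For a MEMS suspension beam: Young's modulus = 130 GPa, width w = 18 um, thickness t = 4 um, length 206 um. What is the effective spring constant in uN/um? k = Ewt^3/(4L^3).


Step 1: Convert E to consistent units (1 GPa = 1000 uN/um^2).
E = 130 GPa = 130000 uN/um^2
Step 2: Compute t^3 = 4^3 = 64
Step 3: Compute L^3 = 206^3 = 8741816
Step 4: k = 130000 * 18 * 64 / (4 * 8741816)
k = 4.2829 uN/um


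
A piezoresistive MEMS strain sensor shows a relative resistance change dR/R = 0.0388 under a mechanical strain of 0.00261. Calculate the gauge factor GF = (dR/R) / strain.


Step 1: Identify values.
dR/R = 0.0388, strain = 0.00261
Step 2: GF = (dR/R) / strain = 0.0388 / 0.00261
GF = 14.9


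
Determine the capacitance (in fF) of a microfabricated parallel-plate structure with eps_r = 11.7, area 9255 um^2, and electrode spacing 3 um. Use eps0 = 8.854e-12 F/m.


Step 1: Convert area to m^2: A = 9255e-12 m^2
Step 2: Convert gap to m: d = 3e-6 m
Step 3: C = eps0 * eps_r * A / d
C = 8.854e-12 * 11.7 * 9255e-12 / 3e-6
Step 4: Convert to fF (multiply by 1e15).
C = 319.58 fF


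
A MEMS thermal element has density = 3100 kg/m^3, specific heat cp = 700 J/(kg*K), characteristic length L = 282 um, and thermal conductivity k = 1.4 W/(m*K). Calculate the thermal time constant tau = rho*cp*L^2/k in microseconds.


Step 1: Convert L to m: L = 282e-6 m
Step 2: L^2 = (282e-6)^2 = 7.9524e-08 m^2
Step 3: tau = 3100 * 700 * 7.9524e-08 / 1.4 = 1.232622e-01 s
Step 4: Convert to microseconds (multiply by 1e6).
tau = 123262.2 us


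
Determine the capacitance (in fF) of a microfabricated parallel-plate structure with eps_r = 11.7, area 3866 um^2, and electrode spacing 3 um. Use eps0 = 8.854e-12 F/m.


Step 1: Convert area to m^2: A = 3866e-12 m^2
Step 2: Convert gap to m: d = 3e-6 m
Step 3: C = eps0 * eps_r * A / d
C = 8.854e-12 * 11.7 * 3866e-12 / 3e-6
Step 4: Convert to fF (multiply by 1e15).
C = 133.5 fF


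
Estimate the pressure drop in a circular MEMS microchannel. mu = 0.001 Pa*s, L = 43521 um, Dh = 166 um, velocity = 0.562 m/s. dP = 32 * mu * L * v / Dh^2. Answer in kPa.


Step 1: Convert to SI: L = 43521e-6 m, Dh = 166e-6 m
Step 2: dP = 32 * 0.001 * 43521e-6 * 0.562 / (166e-6)^2
Step 3: dP = 28403.31 Pa
Step 4: Convert to kPa: dP = 28.4 kPa


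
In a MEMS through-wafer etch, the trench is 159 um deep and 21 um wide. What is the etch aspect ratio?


Step 1: AR = depth / width
Step 2: AR = 159 / 21
AR = 7.6


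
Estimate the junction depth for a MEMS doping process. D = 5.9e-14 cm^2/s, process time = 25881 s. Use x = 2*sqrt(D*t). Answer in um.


Step 1: Compute D*t = 5.9e-14 * 25881 = 1.526979e-09 cm^2
Step 2: sqrt(D*t) = 3.9077e-05 cm
Step 3: x = 2 * 3.9077e-05 cm = 7.8154e-05 cm
Step 4: Convert to um (1 cm = 1e4 um): x = 0.782 um


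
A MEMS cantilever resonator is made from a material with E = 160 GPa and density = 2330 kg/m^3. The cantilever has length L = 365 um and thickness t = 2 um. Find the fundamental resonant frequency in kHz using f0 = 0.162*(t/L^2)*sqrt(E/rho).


Step 1: Convert units to SI.
t_SI = 2e-6 m, L_SI = 365e-6 m
Step 2: Calculate sqrt(E/rho).
sqrt(160e9 / 2330) = 8286.71 m/s
Step 3: Compute f0.
f0 = 0.162 * 2e-6 / (365e-6)^2 * 8286.71 = 20153.1 Hz = 20.15 kHz


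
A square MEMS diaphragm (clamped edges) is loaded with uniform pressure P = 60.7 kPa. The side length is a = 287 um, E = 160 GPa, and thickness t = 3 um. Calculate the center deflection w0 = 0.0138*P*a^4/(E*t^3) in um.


Step 1: Convert pressure to compatible units (E is in GPa, so P in GPa).
P = 60.7 kPa = 60.7e-6 GPa
Step 2: Compute numerator: 0.0138 * P * a^4.
a^4 = 287^4 = 6784652161
numerator = 0.0138 * 60.7e-6 * 6784652161 = 5.683232e+03
Step 3: Compute denominator: E * t^3 = 160 * 3^3 = 4320
Step 4: w0 = numerator / denominator = 5.683232e+03 / 4320 = 1.3156 um


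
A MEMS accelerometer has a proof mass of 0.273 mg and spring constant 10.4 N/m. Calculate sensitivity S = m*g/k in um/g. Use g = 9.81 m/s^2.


Step 1: Convert mass: m = 0.273 mg = 2.73e-07 kg
Step 2: S = m * g / k = 2.73e-07 * 9.81 / 10.4
Step 3: S = 2.58e-07 m/g
Step 4: Convert to um/g: S = 0.258 um/g


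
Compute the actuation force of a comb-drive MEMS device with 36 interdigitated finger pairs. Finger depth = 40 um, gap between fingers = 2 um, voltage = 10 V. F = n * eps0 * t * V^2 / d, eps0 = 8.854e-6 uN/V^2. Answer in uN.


Step 1: Parameters: n=36, eps0=8.854e-6 uN/V^2, t=40 um, V=10 V, d=2 um
Step 2: V^2 = 100
Step 3: F = 36 * 8.854e-6 * 40 * 100 / 2
F = 0.637 uN


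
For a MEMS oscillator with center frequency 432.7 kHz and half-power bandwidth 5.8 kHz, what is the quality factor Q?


Step 1: Q = f0 / bandwidth
Step 2: Q = 432.7 / 5.8
Q = 74.6


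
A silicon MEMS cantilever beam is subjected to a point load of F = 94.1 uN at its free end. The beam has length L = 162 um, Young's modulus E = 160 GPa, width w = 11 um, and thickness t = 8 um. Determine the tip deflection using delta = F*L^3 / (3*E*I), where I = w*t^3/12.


Step 1: Calculate the second moment of area.
I = w * t^3 / 12 = 11 * 8^3 / 12 = 469.3333 um^4
Step 2: Convert E to consistent units (1 GPa = 1000 uN/um^2).
E = 160 GPa = 160000 uN/um^2
Step 3: Calculate tip deflection.
delta = F * L^3 / (3 * E * I)
delta = 94.1 * 162^3 / (3 * 160000 * 469.3333)
delta = 1.7759 um


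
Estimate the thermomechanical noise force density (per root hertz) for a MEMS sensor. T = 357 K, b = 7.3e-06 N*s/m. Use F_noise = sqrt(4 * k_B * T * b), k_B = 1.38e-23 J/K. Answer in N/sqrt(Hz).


Step 1: Compute 4 * k_B * T * b
= 4 * 1.38e-23 * 357 * 7.3e-06
= 1.4386e-25 N^2/Hz
Step 2: F_noise = sqrt(1.4386e-25)
F_noise = 3.79e-13 N/sqrt(Hz)


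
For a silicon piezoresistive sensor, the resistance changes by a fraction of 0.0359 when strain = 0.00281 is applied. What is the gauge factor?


Step 1: Identify values.
dR/R = 0.0359, strain = 0.00281
Step 2: GF = (dR/R) / strain = 0.0359 / 0.00281
GF = 12.8


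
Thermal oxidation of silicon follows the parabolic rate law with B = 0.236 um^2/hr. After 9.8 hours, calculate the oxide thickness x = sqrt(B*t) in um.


Step 1: Compute B*t = 0.236 * 9.8 = 2.3128
Step 2: x = sqrt(2.3128)
x = 1.521 um


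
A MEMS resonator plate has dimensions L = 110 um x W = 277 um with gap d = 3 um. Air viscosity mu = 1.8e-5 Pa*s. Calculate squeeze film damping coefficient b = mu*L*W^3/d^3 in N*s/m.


Step 1: Convert to SI.
L = 110e-6 m, W = 277e-6 m, d = 3e-6 m
Step 2: W^3 = (277e-6)^3 = 2.13e-11 m^3
Step 3: d^3 = (3e-6)^3 = 2.70e-17 m^3
Step 4: b = 1.8e-5 * 110e-6 * 2.13e-11 / 2.70e-17
b = 1.56e-03 N*s/m


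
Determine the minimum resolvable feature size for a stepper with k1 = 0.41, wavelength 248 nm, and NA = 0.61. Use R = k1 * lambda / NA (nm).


Step 1: Identify values: k1 = 0.41, lambda = 248 nm, NA = 0.61
Step 2: R = k1 * lambda / NA
R = 0.41 * 248 / 0.61
R = 166.7 nm


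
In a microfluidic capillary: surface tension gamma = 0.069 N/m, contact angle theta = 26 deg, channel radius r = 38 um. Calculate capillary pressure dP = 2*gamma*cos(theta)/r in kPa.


Step 1: cos(26 deg) = 0.8988
Step 2: Convert r to m: r = 38e-6 m
Step 3: dP = 2 * 0.069 * 0.8988 / 38e-6 = 3264.1 Pa
Step 4: Convert Pa to kPa (divide by 1000).
dP = 3.26 kPa


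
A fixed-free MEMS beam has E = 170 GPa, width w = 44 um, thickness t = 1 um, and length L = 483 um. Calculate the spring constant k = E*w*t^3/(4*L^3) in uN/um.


Step 1: Convert E to consistent units (1 GPa = 1000 uN/um^2).
E = 170 GPa = 170000 uN/um^2
Step 2: Compute t^3 = 1^3 = 1
Step 3: Compute L^3 = 483^3 = 112678587
Step 4: k = 170000 * 44 * 1 / (4 * 112678587)
k = 0.0166 uN/um


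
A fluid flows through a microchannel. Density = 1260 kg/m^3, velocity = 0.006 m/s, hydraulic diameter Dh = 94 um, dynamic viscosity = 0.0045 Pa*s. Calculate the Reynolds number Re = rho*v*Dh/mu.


Step 1: Convert Dh to meters: Dh = 94e-6 m
Step 2: Re = rho * v * Dh / mu
Re = 1260 * 0.006 * 94e-6 / 0.0045
Re = 0.158


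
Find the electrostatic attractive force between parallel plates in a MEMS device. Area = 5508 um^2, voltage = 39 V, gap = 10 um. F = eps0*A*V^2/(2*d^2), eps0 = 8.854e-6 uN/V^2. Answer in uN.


Step 1: Identify parameters.
eps0 = 8.854e-6 uN/V^2, A = 5508 um^2, V = 39 V, d = 10 um
Step 2: Compute V^2 = 39^2 = 1521
Step 3: Compute d^2 = 10^2 = 100
Step 4: F = 0.5 * 8.854e-6 * 5508 * 1521 / 100
F = 0.371 uN


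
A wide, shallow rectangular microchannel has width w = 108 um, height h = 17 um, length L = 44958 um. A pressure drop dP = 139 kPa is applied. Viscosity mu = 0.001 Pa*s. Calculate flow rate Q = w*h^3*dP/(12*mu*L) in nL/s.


Step 1: Convert all dimensions to SI (meters).
w = 108e-6 m, h = 17e-6 m, L = 44958e-6 m, dP = 139e3 Pa
Step 2: Q = w * h^3 * dP / (12 * mu * L)
Q = 108e-6 * (17e-6)^3 * 139e3 / (12 * 0.001 * 44958e-6) = 1.36709e-10 m^3/s
Step 3: Convert Q from m^3/s to nL/s (1 m^3 = 1e12 nL, so multiply by 1e12).
Q = 136.709 nL/s


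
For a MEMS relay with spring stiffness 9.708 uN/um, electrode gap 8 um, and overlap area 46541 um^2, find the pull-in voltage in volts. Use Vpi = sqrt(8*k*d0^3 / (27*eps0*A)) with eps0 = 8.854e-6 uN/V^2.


Step 1: Compute numerator: 8 * k * d0^3 = 8 * 9.708 * 8^3 = 39763.968
Step 2: Compute denominator: 27 * eps0 * A = 27 * 8.854e-6 * 46541 = 11.125998
Step 3: Vpi = sqrt(39763.968 / 11.125998)
Vpi = 59.78 V


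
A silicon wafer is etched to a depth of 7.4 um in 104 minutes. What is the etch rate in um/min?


Step 1: Etch rate = depth / time
Step 2: rate = 7.4 / 104
rate = 0.071 um/min


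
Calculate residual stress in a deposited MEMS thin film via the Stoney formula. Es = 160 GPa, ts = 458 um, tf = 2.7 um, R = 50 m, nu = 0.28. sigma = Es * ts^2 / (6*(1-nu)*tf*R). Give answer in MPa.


Step 1: Compute numerator: Es * ts^2 = 160 * 458^2 = 33562240 (GPa*um^2)
Step 2: Compute denominator (R in um): 6*(1-nu)*tf*R = 6*0.72*2.7*50e6 = 583200000.0 (um^2)
Step 3: sigma (GPa) = 33562240 / 583200000.0 = 5.7548e-02 GPa
Step 4: Convert to MPa (x1000): sigma = 57.5 MPa


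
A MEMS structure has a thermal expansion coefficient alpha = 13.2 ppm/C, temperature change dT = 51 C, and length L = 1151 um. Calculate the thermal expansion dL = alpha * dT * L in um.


Step 1: Convert CTE: alpha = 13.2 ppm/C = 13.2e-6 /C
Step 2: dL = 13.2e-6 * 51 * 1151
dL = 0.7749 um


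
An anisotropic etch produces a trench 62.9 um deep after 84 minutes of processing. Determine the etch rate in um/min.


Step 1: Etch rate = depth / time
Step 2: rate = 62.9 / 84
rate = 0.749 um/min


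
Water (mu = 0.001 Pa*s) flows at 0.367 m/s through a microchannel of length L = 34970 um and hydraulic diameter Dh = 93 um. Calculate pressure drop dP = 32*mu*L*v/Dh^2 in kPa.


Step 1: Convert to SI: L = 34970e-6 m, Dh = 93e-6 m
Step 2: dP = 32 * 0.001 * 34970e-6 * 0.367 / (93e-6)^2
Step 3: dP = 47483.83 Pa
Step 4: Convert to kPa: dP = 47.48 kPa


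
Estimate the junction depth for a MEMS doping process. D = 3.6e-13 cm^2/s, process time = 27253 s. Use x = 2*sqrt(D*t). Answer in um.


Step 1: Compute D*t = 3.6e-13 * 27253 = 9.81108e-09 cm^2
Step 2: sqrt(D*t) = 9.90509e-05 cm
Step 3: x = 2 * 9.90509e-05 cm = 1.981018e-04 cm
Step 4: Convert to um (1 cm = 1e4 um): x = 1.981 um


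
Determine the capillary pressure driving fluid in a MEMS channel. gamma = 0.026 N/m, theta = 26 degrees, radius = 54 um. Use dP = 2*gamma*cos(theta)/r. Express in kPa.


Step 1: cos(26 deg) = 0.8988
Step 2: Convert r to m: r = 54e-6 m
Step 3: dP = 2 * 0.026 * 0.8988 / 54e-6 = 865.5 Pa
Step 4: Convert Pa to kPa (divide by 1000).
dP = 0.87 kPa


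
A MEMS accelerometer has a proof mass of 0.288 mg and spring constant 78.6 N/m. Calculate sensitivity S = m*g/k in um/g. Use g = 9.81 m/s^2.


Step 1: Convert mass: m = 0.288 mg = 2.88e-07 kg
Step 2: S = m * g / k = 2.88e-07 * 9.81 / 78.6
Step 3: S = 3.59e-08 m/g
Step 4: Convert to um/g: S = 0.036 um/g


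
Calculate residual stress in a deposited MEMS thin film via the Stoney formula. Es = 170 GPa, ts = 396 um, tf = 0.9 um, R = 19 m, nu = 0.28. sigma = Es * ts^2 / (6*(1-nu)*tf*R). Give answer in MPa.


Step 1: Compute numerator: Es * ts^2 = 170 * 396^2 = 26658720 (GPa*um^2)
Step 2: Compute denominator (R in um): 6*(1-nu)*tf*R = 6*0.72*0.9*19e6 = 73872000.0 (um^2)
Step 3: sigma (GPa) = 26658720 / 73872000.0 = 3.60877e-01 GPa
Step 4: Convert to MPa (x1000): sigma = 360.9 MPa


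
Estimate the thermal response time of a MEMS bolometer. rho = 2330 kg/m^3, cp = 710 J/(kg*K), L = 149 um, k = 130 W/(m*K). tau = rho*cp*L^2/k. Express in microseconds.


Step 1: Convert L to m: L = 149e-6 m
Step 2: L^2 = (149e-6)^2 = 2.2201e-08 m^2
Step 3: tau = 2330 * 710 * 2.2201e-08 / 130 = 2.8251626e-04 s
Step 4: Convert to microseconds (multiply by 1e6).
tau = 282.516 us


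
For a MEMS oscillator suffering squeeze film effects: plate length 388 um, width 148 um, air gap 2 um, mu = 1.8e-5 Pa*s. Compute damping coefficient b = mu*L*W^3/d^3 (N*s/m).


Step 1: Convert to SI.
L = 388e-6 m, W = 148e-6 m, d = 2e-6 m
Step 2: W^3 = (148e-6)^3 = 3.24e-12 m^3
Step 3: d^3 = (2e-6)^3 = 8.00e-18 m^3
Step 4: b = 1.8e-5 * 388e-6 * 3.24e-12 / 8.00e-18
b = 2.83e-03 N*s/m


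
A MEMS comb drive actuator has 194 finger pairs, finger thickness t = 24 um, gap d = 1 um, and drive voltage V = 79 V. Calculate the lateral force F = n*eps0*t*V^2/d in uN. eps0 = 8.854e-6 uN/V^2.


Step 1: Parameters: n=194, eps0=8.854e-6 uN/V^2, t=24 um, V=79 V, d=1 um
Step 2: V^2 = 6241
Step 3: F = 194 * 8.854e-6 * 24 * 6241 / 1
F = 257.28 uN


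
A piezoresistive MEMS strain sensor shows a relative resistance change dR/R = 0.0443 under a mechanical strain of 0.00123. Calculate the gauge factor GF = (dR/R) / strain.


Step 1: Identify values.
dR/R = 0.0443, strain = 0.00123
Step 2: GF = (dR/R) / strain = 0.0443 / 0.00123
GF = 36.0


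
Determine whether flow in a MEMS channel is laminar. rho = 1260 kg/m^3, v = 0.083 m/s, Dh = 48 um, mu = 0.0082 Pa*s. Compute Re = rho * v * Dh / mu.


Step 1: Convert Dh to meters: Dh = 48e-6 m
Step 2: Re = rho * v * Dh / mu
Re = 1260 * 0.083 * 48e-6 / 0.0082
Re = 0.612
Since Re = 0.612 is below ~2300, the flow is laminar.


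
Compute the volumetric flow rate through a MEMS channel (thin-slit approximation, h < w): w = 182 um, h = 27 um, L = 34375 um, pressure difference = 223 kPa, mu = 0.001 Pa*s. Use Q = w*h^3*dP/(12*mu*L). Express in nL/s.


Step 1: Convert all dimensions to SI (meters).
w = 182e-6 m, h = 27e-6 m, L = 34375e-6 m, dP = 223e3 Pa
Step 2: Q = w * h^3 * dP / (12 * mu * L)
Q = 182e-6 * (27e-6)^3 * 223e3 / (12 * 0.001 * 34375e-6) = 1.93661633e-09 m^3/s
Step 3: Convert Q from m^3/s to nL/s (1 m^3 = 1e12 nL, so multiply by 1e12).
Q = 1936.616 nL/s


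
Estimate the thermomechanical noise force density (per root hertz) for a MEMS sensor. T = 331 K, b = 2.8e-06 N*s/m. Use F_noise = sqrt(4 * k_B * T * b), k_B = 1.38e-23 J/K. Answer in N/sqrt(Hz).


Step 1: Compute 4 * k_B * T * b
= 4 * 1.38e-23 * 331 * 2.8e-06
= 5.1159e-26 N^2/Hz
Step 2: F_noise = sqrt(5.1159e-26)
F_noise = 2.26e-13 N/sqrt(Hz)


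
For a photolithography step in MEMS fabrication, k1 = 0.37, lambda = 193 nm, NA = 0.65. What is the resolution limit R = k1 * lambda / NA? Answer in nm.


Step 1: Identify values: k1 = 0.37, lambda = 193 nm, NA = 0.65
Step 2: R = k1 * lambda / NA
R = 0.37 * 193 / 0.65
R = 109.9 nm


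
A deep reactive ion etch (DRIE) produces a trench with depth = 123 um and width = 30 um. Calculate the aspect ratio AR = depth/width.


Step 1: AR = depth / width
Step 2: AR = 123 / 30
AR = 4.1


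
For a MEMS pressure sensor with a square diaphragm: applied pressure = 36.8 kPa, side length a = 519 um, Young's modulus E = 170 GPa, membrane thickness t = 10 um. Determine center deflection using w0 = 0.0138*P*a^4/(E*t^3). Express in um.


Step 1: Convert pressure to compatible units (E is in GPa, so P in GPa).
P = 36.8 kPa = 36.8e-6 GPa
Step 2: Compute numerator: 0.0138 * P * a^4.
a^4 = 519^4 = 72555348321
numerator = 0.0138 * 36.8e-6 * 72555348321 = 3.68465e+04
Step 3: Compute denominator: E * t^3 = 170 * 10^3 = 170000
Step 4: w0 = numerator / denominator = 3.68465e+04 / 170000 = 0.2167 um


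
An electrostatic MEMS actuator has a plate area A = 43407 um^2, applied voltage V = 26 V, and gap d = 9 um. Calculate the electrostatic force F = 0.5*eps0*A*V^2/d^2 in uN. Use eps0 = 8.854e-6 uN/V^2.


Step 1: Identify parameters.
eps0 = 8.854e-6 uN/V^2, A = 43407 um^2, V = 26 V, d = 9 um
Step 2: Compute V^2 = 26^2 = 676
Step 3: Compute d^2 = 9^2 = 81
Step 4: F = 0.5 * 8.854e-6 * 43407 * 676 / 81
F = 1.604 uN


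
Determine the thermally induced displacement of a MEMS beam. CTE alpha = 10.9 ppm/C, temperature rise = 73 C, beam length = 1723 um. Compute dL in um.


Step 1: Convert CTE: alpha = 10.9 ppm/C = 10.9e-6 /C
Step 2: dL = 10.9e-6 * 73 * 1723
dL = 1.371 um


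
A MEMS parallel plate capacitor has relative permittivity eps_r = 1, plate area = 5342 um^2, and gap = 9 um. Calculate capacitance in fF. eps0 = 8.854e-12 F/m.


Step 1: Convert area to m^2: A = 5342e-12 m^2
Step 2: Convert gap to m: d = 9e-6 m
Step 3: C = eps0 * eps_r * A / d
C = 8.854e-12 * 1 * 5342e-12 / 9e-6
Step 4: Convert to fF (multiply by 1e15).
C = 5.26 fF


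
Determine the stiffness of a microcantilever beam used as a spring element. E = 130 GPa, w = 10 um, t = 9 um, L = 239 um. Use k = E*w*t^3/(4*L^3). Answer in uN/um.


Step 1: Convert E to consistent units (1 GPa = 1000 uN/um^2).
E = 130 GPa = 130000 uN/um^2
Step 2: Compute t^3 = 9^3 = 729
Step 3: Compute L^3 = 239^3 = 13651919
Step 4: k = 130000 * 10 * 729 / (4 * 13651919)
k = 17.3547 uN/um


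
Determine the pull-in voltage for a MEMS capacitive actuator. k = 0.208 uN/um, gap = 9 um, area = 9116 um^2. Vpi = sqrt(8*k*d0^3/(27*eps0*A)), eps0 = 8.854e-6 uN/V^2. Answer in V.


Step 1: Compute numerator: 8 * k * d0^3 = 8 * 0.208 * 9^3 = 1213.056
Step 2: Compute denominator: 27 * eps0 * A = 27 * 8.854e-6 * 9116 = 2.179253
Step 3: Vpi = sqrt(1213.056 / 2.179253)
Vpi = 23.59 V


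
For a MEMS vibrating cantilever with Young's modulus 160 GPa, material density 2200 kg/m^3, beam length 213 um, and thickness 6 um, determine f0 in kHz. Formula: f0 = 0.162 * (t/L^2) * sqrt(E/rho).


Step 1: Convert units to SI.
t_SI = 6e-6 m, L_SI = 213e-6 m
Step 2: Calculate sqrt(E/rho).
sqrt(160e9 / 2200) = 8528.03 m/s
Step 3: Compute f0.
f0 = 0.162 * 6e-6 / (213e-6)^2 * 8528.03 = 182707.2 Hz = 182.71 kHz


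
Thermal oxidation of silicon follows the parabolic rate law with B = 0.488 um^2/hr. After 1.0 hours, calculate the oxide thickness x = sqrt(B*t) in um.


Step 1: Compute B*t = 0.488 * 1.0 = 0.488
Step 2: x = sqrt(0.488)
x = 0.699 um


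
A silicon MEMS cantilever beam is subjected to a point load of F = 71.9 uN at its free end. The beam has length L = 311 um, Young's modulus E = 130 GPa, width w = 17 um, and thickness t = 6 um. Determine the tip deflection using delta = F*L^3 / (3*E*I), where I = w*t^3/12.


Step 1: Calculate the second moment of area.
I = w * t^3 / 12 = 17 * 6^3 / 12 = 306.0 um^4
Step 2: Convert E to consistent units (1 GPa = 1000 uN/um^2).
E = 130 GPa = 130000 uN/um^2
Step 3: Calculate tip deflection.
delta = F * L^3 / (3 * E * I)
delta = 71.9 * 311^3 / (3 * 130000 * 306.0)
delta = 18.1227 um


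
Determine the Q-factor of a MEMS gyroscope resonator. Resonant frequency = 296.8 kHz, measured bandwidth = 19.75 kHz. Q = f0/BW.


Step 1: Q = f0 / bandwidth
Step 2: Q = 296.8 / 19.75
Q = 15.0


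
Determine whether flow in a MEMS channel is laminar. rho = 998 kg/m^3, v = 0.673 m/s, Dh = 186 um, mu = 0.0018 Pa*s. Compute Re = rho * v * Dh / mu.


Step 1: Convert Dh to meters: Dh = 186e-6 m
Step 2: Re = rho * v * Dh / mu
Re = 998 * 0.673 * 186e-6 / 0.0018
Re = 69.404
Since Re = 69.404 is below ~2300, the flow is laminar.


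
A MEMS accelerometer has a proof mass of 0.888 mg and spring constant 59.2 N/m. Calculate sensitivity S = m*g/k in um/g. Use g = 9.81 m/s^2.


Step 1: Convert mass: m = 0.888 mg = 8.88e-07 kg
Step 2: S = m * g / k = 8.88e-07 * 9.81 / 59.2
Step 3: S = 1.47e-07 m/g
Step 4: Convert to um/g: S = 0.147 um/g


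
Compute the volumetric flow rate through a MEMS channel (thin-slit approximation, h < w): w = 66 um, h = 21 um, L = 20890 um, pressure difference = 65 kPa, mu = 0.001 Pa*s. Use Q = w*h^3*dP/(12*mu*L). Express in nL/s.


Step 1: Convert all dimensions to SI (meters).
w = 66e-6 m, h = 21e-6 m, L = 20890e-6 m, dP = 65e3 Pa
Step 2: Q = w * h^3 * dP / (12 * mu * L)
Q = 66e-6 * (21e-6)^3 * 65e3 / (12 * 0.001 * 20890e-6) = 1.5848767e-10 m^3/s
Step 3: Convert Q from m^3/s to nL/s (1 m^3 = 1e12 nL, so multiply by 1e12).
Q = 158.488 nL/s


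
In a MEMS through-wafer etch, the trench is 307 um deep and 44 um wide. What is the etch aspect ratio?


Step 1: AR = depth / width
Step 2: AR = 307 / 44
AR = 7.0


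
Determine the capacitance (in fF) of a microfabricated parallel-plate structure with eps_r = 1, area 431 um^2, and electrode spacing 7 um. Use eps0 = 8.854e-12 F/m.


Step 1: Convert area to m^2: A = 431e-12 m^2
Step 2: Convert gap to m: d = 7e-6 m
Step 3: C = eps0 * eps_r * A / d
C = 8.854e-12 * 1 * 431e-12 / 7e-6
Step 4: Convert to fF (multiply by 1e15).
C = 0.55 fF


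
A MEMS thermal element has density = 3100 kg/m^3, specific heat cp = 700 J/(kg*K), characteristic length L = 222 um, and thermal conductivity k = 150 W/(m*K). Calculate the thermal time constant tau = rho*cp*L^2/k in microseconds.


Step 1: Convert L to m: L = 222e-6 m
Step 2: L^2 = (222e-6)^2 = 4.9284e-08 m^2
Step 3: tau = 3100 * 700 * 4.9284e-08 / 150 = 7.129752e-04 s
Step 4: Convert to microseconds (multiply by 1e6).
tau = 712.975 us


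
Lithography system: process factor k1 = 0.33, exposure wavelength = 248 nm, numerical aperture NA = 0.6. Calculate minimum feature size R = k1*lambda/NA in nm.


Step 1: Identify values: k1 = 0.33, lambda = 248 nm, NA = 0.6
Step 2: R = k1 * lambda / NA
R = 0.33 * 248 / 0.6
R = 136.4 nm


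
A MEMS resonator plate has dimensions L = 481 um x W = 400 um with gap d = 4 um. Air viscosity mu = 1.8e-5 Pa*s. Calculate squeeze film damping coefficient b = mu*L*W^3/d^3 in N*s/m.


Step 1: Convert to SI.
L = 481e-6 m, W = 400e-6 m, d = 4e-6 m
Step 2: W^3 = (400e-6)^3 = 6.40e-11 m^3
Step 3: d^3 = (4e-6)^3 = 6.40e-17 m^3
Step 4: b = 1.8e-5 * 481e-6 * 6.40e-11 / 6.40e-17
b = 8.66e-03 N*s/m


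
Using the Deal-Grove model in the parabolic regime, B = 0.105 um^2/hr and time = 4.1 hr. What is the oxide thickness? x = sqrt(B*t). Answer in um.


Step 1: Compute B*t = 0.105 * 4.1 = 0.4305
Step 2: x = sqrt(0.4305)
x = 0.656 um


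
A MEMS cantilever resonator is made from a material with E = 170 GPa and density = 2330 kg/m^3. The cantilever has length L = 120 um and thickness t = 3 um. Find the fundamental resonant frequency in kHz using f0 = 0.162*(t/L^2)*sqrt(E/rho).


Step 1: Convert units to SI.
t_SI = 3e-6 m, L_SI = 120e-6 m
Step 2: Calculate sqrt(E/rho).
sqrt(170e9 / 2330) = 8541.74 m/s
Step 3: Compute f0.
f0 = 0.162 * 3e-6 / (120e-6)^2 * 8541.74 = 288283.7 Hz = 288.28 kHz


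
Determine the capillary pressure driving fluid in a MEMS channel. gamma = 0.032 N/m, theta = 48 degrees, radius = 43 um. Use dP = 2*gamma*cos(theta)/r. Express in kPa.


Step 1: cos(48 deg) = 0.6691
Step 2: Convert r to m: r = 43e-6 m
Step 3: dP = 2 * 0.032 * 0.6691 / 43e-6 = 995.9 Pa
Step 4: Convert Pa to kPa (divide by 1000).
dP = 1.0 kPa


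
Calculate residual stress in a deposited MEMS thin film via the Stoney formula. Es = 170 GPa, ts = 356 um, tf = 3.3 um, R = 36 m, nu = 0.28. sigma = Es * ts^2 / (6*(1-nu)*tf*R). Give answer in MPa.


Step 1: Compute numerator: Es * ts^2 = 170 * 356^2 = 21545120 (GPa*um^2)
Step 2: Compute denominator (R in um): 6*(1-nu)*tf*R = 6*0.72*3.3*36e6 = 513216000.0 (um^2)
Step 3: sigma (GPa) = 21545120 / 513216000.0 = 4.1981e-02 GPa
Step 4: Convert to MPa (x1000): sigma = 42.0 MPa


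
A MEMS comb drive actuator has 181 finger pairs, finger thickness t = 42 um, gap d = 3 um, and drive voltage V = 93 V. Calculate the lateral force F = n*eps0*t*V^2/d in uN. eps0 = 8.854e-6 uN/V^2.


Step 1: Parameters: n=181, eps0=8.854e-6 uN/V^2, t=42 um, V=93 V, d=3 um
Step 2: V^2 = 8649
Step 3: F = 181 * 8.854e-6 * 42 * 8649 / 3
F = 194.049 uN


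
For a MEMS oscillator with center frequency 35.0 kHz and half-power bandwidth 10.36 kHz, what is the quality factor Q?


Step 1: Q = f0 / bandwidth
Step 2: Q = 35.0 / 10.36
Q = 3.4


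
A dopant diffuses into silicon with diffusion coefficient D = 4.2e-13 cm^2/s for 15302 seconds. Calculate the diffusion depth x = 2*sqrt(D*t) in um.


Step 1: Compute D*t = 4.2e-13 * 15302 = 6.42684e-09 cm^2
Step 2: sqrt(D*t) = 8.01676e-05 cm
Step 3: x = 2 * 8.01676e-05 cm = 1.603352e-04 cm
Step 4: Convert to um (1 cm = 1e4 um): x = 1.603 um


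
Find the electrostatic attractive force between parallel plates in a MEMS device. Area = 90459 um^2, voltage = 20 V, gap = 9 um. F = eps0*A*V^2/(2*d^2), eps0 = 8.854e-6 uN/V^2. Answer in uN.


Step 1: Identify parameters.
eps0 = 8.854e-6 uN/V^2, A = 90459 um^2, V = 20 V, d = 9 um
Step 2: Compute V^2 = 20^2 = 400
Step 3: Compute d^2 = 9^2 = 81
Step 4: F = 0.5 * 8.854e-6 * 90459 * 400 / 81
F = 1.978 uN


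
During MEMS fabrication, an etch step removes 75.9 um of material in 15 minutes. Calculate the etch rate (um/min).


Step 1: Etch rate = depth / time
Step 2: rate = 75.9 / 15
rate = 5.06 um/min


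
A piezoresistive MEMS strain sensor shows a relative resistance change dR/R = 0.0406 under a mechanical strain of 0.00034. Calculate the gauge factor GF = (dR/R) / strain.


Step 1: Identify values.
dR/R = 0.0406, strain = 0.00034
Step 2: GF = (dR/R) / strain = 0.0406 / 0.00034
GF = 119.4


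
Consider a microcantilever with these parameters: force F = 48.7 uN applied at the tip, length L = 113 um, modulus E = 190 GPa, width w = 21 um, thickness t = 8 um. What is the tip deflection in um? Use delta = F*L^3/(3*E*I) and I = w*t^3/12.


Step 1: Calculate the second moment of area.
I = w * t^3 / 12 = 21 * 8^3 / 12 = 896.0 um^4
Step 2: Convert E to consistent units (1 GPa = 1000 uN/um^2).
E = 190 GPa = 190000 uN/um^2
Step 3: Calculate tip deflection.
delta = F * L^3 / (3 * E * I)
delta = 48.7 * 113^3 / (3 * 190000 * 896.0)
delta = 0.1376 um


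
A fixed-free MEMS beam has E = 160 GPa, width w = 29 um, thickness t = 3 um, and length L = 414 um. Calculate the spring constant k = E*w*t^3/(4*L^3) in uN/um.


Step 1: Convert E to consistent units (1 GPa = 1000 uN/um^2).
E = 160 GPa = 160000 uN/um^2
Step 2: Compute t^3 = 3^3 = 27
Step 3: Compute L^3 = 414^3 = 70957944
Step 4: k = 160000 * 29 * 27 / (4 * 70957944)
k = 0.4414 uN/um


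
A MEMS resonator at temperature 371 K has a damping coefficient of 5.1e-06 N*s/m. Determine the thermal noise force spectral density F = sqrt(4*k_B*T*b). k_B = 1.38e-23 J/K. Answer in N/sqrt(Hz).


Step 1: Compute 4 * k_B * T * b
= 4 * 1.38e-23 * 371 * 5.1e-06
= 1.0444e-25 N^2/Hz
Step 2: F_noise = sqrt(1.0444e-25)
F_noise = 3.23e-13 N/sqrt(Hz)


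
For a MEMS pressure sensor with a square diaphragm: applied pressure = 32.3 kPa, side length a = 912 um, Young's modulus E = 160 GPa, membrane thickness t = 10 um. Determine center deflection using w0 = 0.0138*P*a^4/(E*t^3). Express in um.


Step 1: Convert pressure to compatible units (E is in GPa, so P in GPa).
P = 32.3 kPa = 32.3e-6 GPa
Step 2: Compute numerator: 0.0138 * P * a^4.
a^4 = 912^4 = 691798081536
numerator = 0.0138 * 32.3e-6 * 691798081536 = 3.083621e+05
Step 3: Compute denominator: E * t^3 = 160 * 10^3 = 160000
Step 4: w0 = numerator / denominator = 3.083621e+05 / 160000 = 1.9273 um


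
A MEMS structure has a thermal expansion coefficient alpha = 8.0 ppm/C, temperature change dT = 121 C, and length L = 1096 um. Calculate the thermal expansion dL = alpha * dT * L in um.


Step 1: Convert CTE: alpha = 8.0 ppm/C = 8.0e-6 /C
Step 2: dL = 8.0e-6 * 121 * 1096
dL = 1.0609 um


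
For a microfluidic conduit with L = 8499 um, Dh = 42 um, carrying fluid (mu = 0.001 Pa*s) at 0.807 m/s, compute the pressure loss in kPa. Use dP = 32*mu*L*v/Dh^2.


Step 1: Convert to SI: L = 8499e-6 m, Dh = 42e-6 m
Step 2: dP = 32 * 0.001 * 8499e-6 * 0.807 / (42e-6)^2
Step 3: dP = 124420.73 Pa
Step 4: Convert to kPa: dP = 124.42 kPa


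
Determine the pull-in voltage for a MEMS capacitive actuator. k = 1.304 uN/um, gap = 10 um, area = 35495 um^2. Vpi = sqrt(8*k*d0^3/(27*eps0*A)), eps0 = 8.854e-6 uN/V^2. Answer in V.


Step 1: Compute numerator: 8 * k * d0^3 = 8 * 1.304 * 10^3 = 10432.0
Step 2: Compute denominator: 27 * eps0 * A = 27 * 8.854e-6 * 35495 = 8.485364
Step 3: Vpi = sqrt(10432.0 / 8.485364)
Vpi = 35.06 V


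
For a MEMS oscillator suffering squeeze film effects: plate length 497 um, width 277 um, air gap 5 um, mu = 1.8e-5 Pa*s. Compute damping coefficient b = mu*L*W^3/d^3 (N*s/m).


Step 1: Convert to SI.
L = 497e-6 m, W = 277e-6 m, d = 5e-6 m
Step 2: W^3 = (277e-6)^3 = 2.13e-11 m^3
Step 3: d^3 = (5e-6)^3 = 1.25e-16 m^3
Step 4: b = 1.8e-5 * 497e-6 * 2.13e-11 / 1.25e-16
b = 1.52e-03 N*s/m


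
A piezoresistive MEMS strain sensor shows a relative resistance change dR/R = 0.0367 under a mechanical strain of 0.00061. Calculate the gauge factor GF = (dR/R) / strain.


Step 1: Identify values.
dR/R = 0.0367, strain = 0.00061
Step 2: GF = (dR/R) / strain = 0.0367 / 0.00061
GF = 60.2


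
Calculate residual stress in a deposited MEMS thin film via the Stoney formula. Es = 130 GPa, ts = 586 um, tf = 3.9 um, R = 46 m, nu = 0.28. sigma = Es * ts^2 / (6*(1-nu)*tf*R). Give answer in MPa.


Step 1: Compute numerator: Es * ts^2 = 130 * 586^2 = 44641480 (GPa*um^2)
Step 2: Compute denominator (R in um): 6*(1-nu)*tf*R = 6*0.72*3.9*46e6 = 775008000.0 (um^2)
Step 3: sigma (GPa) = 44641480 / 775008000.0 = 5.7601e-02 GPa
Step 4: Convert to MPa (x1000): sigma = 57.6 MPa


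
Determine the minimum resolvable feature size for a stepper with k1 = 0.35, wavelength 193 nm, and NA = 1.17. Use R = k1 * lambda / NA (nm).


Step 1: Identify values: k1 = 0.35, lambda = 193 nm, NA = 1.17
Step 2: R = k1 * lambda / NA
R = 0.35 * 193 / 1.17
R = 57.7 nm


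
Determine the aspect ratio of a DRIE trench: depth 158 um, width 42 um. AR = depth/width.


Step 1: AR = depth / width
Step 2: AR = 158 / 42
AR = 3.8


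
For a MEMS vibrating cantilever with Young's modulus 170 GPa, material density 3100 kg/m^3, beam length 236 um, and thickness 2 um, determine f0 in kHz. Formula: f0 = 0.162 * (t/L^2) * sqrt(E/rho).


Step 1: Convert units to SI.
t_SI = 2e-6 m, L_SI = 236e-6 m
Step 2: Calculate sqrt(E/rho).
sqrt(170e9 / 3100) = 7405.32 m/s
Step 3: Compute f0.
f0 = 0.162 * 2e-6 / (236e-6)^2 * 7405.32 = 43078.9 Hz = 43.08 kHz


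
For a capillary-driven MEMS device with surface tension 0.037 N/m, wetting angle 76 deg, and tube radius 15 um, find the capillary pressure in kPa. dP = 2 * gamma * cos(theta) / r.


Step 1: cos(76 deg) = 0.2419
Step 2: Convert r to m: r = 15e-6 m
Step 3: dP = 2 * 0.037 * 0.2419 / 15e-6 = 1193.4 Pa
Step 4: Convert Pa to kPa (divide by 1000).
dP = 1.19 kPa


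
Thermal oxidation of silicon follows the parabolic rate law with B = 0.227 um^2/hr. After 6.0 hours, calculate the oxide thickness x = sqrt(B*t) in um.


Step 1: Compute B*t = 0.227 * 6.0 = 1.362
Step 2: x = sqrt(1.362)
x = 1.167 um


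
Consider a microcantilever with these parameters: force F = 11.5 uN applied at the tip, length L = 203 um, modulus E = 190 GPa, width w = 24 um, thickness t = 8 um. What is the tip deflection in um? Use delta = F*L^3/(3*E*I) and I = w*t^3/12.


Step 1: Calculate the second moment of area.
I = w * t^3 / 12 = 24 * 8^3 / 12 = 1024.0 um^4
Step 2: Convert E to consistent units (1 GPa = 1000 uN/um^2).
E = 190 GPa = 190000 uN/um^2
Step 3: Calculate tip deflection.
delta = F * L^3 / (3 * E * I)
delta = 11.5 * 203^3 / (3 * 190000 * 1024.0)
delta = 0.1648 um


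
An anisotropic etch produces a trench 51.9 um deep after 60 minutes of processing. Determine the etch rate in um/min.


Step 1: Etch rate = depth / time
Step 2: rate = 51.9 / 60
rate = 0.865 um/min


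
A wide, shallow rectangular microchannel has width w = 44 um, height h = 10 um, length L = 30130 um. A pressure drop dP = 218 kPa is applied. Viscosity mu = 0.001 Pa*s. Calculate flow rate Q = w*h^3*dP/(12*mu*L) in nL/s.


Step 1: Convert all dimensions to SI (meters).
w = 44e-6 m, h = 10e-6 m, L = 30130e-6 m, dP = 218e3 Pa
Step 2: Q = w * h^3 * dP / (12 * mu * L)
Q = 44e-6 * (10e-6)^3 * 218e3 / (12 * 0.001 * 30130e-6) = 2.652948e-11 m^3/s
Step 3: Convert Q from m^3/s to nL/s (1 m^3 = 1e12 nL, so multiply by 1e12).
Q = 26.529 nL/s


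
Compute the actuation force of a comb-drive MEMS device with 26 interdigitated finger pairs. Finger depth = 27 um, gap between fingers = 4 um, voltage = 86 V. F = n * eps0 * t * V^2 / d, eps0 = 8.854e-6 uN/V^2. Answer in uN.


Step 1: Parameters: n=26, eps0=8.854e-6 uN/V^2, t=27 um, V=86 V, d=4 um
Step 2: V^2 = 7396
Step 3: F = 26 * 8.854e-6 * 27 * 7396 / 4
F = 11.492 uN


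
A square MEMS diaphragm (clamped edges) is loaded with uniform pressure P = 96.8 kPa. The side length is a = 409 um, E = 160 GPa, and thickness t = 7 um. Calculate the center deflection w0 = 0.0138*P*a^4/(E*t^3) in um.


Step 1: Convert pressure to compatible units (E is in GPa, so P in GPa).
P = 96.8 kPa = 96.8e-6 GPa
Step 2: Compute numerator: 0.0138 * P * a^4.
a^4 = 409^4 = 27982932961
numerator = 0.0138 * 96.8e-6 * 27982932961 = 3.73807e+04
Step 3: Compute denominator: E * t^3 = 160 * 7^3 = 54880
Step 4: w0 = numerator / denominator = 3.73807e+04 / 54880 = 0.6811 um
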